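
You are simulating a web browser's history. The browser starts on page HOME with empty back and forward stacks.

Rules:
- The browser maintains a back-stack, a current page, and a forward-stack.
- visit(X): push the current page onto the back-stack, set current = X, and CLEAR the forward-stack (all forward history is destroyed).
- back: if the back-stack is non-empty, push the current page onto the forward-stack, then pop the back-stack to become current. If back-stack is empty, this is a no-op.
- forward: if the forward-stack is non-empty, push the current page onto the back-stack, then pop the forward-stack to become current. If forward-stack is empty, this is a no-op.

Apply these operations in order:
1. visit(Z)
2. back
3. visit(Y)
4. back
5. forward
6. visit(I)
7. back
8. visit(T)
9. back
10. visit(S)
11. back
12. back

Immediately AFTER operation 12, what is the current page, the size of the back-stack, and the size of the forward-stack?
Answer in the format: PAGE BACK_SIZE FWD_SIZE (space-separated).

After 1 (visit(Z)): cur=Z back=1 fwd=0
After 2 (back): cur=HOME back=0 fwd=1
After 3 (visit(Y)): cur=Y back=1 fwd=0
After 4 (back): cur=HOME back=0 fwd=1
After 5 (forward): cur=Y back=1 fwd=0
After 6 (visit(I)): cur=I back=2 fwd=0
After 7 (back): cur=Y back=1 fwd=1
After 8 (visit(T)): cur=T back=2 fwd=0
After 9 (back): cur=Y back=1 fwd=1
After 10 (visit(S)): cur=S back=2 fwd=0
After 11 (back): cur=Y back=1 fwd=1
After 12 (back): cur=HOME back=0 fwd=2

HOME 0 2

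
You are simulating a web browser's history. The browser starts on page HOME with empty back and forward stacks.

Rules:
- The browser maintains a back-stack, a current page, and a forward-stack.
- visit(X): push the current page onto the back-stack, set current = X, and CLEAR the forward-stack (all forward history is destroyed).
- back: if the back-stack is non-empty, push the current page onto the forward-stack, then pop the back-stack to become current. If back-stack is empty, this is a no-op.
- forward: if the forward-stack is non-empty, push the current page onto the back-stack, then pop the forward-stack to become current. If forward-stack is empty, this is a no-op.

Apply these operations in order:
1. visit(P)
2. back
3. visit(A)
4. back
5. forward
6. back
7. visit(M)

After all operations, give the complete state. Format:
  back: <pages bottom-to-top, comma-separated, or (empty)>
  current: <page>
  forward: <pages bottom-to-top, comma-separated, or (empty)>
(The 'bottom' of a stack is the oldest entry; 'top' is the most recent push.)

Answer: back: HOME
current: M
forward: (empty)

Derivation:
After 1 (visit(P)): cur=P back=1 fwd=0
After 2 (back): cur=HOME back=0 fwd=1
After 3 (visit(A)): cur=A back=1 fwd=0
After 4 (back): cur=HOME back=0 fwd=1
After 5 (forward): cur=A back=1 fwd=0
After 6 (back): cur=HOME back=0 fwd=1
After 7 (visit(M)): cur=M back=1 fwd=0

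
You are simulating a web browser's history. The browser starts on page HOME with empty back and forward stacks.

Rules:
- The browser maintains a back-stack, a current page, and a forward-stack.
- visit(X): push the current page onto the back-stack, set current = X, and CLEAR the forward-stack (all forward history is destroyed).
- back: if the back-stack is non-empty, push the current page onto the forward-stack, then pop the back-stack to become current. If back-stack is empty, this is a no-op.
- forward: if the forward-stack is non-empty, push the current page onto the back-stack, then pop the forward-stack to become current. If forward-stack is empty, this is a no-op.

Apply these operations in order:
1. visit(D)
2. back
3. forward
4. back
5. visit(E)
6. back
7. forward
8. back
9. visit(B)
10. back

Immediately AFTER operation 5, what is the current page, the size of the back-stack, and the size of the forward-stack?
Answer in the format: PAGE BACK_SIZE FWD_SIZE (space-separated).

After 1 (visit(D)): cur=D back=1 fwd=0
After 2 (back): cur=HOME back=0 fwd=1
After 3 (forward): cur=D back=1 fwd=0
After 4 (back): cur=HOME back=0 fwd=1
After 5 (visit(E)): cur=E back=1 fwd=0

E 1 0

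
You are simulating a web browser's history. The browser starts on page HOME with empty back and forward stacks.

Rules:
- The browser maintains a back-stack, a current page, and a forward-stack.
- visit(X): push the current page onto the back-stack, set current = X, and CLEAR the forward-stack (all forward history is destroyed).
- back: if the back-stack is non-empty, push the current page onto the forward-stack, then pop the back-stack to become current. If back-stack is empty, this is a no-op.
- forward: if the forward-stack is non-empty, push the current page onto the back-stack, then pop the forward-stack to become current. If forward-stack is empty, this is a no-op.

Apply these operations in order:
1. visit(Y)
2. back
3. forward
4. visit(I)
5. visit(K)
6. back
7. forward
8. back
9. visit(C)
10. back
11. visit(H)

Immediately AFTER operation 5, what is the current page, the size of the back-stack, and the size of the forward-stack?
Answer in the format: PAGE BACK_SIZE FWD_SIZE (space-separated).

After 1 (visit(Y)): cur=Y back=1 fwd=0
After 2 (back): cur=HOME back=0 fwd=1
After 3 (forward): cur=Y back=1 fwd=0
After 4 (visit(I)): cur=I back=2 fwd=0
After 5 (visit(K)): cur=K back=3 fwd=0

K 3 0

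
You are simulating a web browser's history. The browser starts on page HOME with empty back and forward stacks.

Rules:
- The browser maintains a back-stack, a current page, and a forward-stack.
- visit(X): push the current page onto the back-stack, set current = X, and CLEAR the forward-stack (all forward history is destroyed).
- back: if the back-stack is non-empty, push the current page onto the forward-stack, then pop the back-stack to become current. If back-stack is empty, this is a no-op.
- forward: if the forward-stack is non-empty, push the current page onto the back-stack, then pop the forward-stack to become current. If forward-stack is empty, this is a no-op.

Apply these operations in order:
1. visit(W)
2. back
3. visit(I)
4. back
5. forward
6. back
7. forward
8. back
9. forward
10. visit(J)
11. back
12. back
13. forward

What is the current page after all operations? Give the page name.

After 1 (visit(W)): cur=W back=1 fwd=0
After 2 (back): cur=HOME back=0 fwd=1
After 3 (visit(I)): cur=I back=1 fwd=0
After 4 (back): cur=HOME back=0 fwd=1
After 5 (forward): cur=I back=1 fwd=0
After 6 (back): cur=HOME back=0 fwd=1
After 7 (forward): cur=I back=1 fwd=0
After 8 (back): cur=HOME back=0 fwd=1
After 9 (forward): cur=I back=1 fwd=0
After 10 (visit(J)): cur=J back=2 fwd=0
After 11 (back): cur=I back=1 fwd=1
After 12 (back): cur=HOME back=0 fwd=2
After 13 (forward): cur=I back=1 fwd=1

Answer: I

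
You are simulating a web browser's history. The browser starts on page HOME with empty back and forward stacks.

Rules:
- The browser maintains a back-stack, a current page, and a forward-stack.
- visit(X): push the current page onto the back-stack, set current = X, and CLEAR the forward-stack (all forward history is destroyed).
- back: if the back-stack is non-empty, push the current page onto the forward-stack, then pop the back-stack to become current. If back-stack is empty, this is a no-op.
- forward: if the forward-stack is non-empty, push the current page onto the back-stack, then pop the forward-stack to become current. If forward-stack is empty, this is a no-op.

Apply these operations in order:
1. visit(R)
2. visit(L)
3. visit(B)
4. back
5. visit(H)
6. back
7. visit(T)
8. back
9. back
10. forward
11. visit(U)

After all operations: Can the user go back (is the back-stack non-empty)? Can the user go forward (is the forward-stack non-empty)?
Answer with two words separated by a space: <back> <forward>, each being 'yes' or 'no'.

Answer: yes no

Derivation:
After 1 (visit(R)): cur=R back=1 fwd=0
After 2 (visit(L)): cur=L back=2 fwd=0
After 3 (visit(B)): cur=B back=3 fwd=0
After 4 (back): cur=L back=2 fwd=1
After 5 (visit(H)): cur=H back=3 fwd=0
After 6 (back): cur=L back=2 fwd=1
After 7 (visit(T)): cur=T back=3 fwd=0
After 8 (back): cur=L back=2 fwd=1
After 9 (back): cur=R back=1 fwd=2
After 10 (forward): cur=L back=2 fwd=1
After 11 (visit(U)): cur=U back=3 fwd=0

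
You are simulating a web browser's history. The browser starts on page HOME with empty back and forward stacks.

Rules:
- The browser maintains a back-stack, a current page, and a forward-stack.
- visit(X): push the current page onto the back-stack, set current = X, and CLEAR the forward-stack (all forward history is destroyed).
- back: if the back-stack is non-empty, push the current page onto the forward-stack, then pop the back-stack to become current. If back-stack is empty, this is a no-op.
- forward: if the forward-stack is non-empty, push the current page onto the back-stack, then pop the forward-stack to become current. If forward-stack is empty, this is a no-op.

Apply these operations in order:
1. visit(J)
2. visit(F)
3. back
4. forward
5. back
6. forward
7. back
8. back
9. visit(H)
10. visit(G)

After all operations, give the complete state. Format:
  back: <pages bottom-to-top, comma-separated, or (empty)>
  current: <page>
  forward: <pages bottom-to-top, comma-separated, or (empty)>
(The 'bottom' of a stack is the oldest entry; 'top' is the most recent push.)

Answer: back: HOME,H
current: G
forward: (empty)

Derivation:
After 1 (visit(J)): cur=J back=1 fwd=0
After 2 (visit(F)): cur=F back=2 fwd=0
After 3 (back): cur=J back=1 fwd=1
After 4 (forward): cur=F back=2 fwd=0
After 5 (back): cur=J back=1 fwd=1
After 6 (forward): cur=F back=2 fwd=0
After 7 (back): cur=J back=1 fwd=1
After 8 (back): cur=HOME back=0 fwd=2
After 9 (visit(H)): cur=H back=1 fwd=0
After 10 (visit(G)): cur=G back=2 fwd=0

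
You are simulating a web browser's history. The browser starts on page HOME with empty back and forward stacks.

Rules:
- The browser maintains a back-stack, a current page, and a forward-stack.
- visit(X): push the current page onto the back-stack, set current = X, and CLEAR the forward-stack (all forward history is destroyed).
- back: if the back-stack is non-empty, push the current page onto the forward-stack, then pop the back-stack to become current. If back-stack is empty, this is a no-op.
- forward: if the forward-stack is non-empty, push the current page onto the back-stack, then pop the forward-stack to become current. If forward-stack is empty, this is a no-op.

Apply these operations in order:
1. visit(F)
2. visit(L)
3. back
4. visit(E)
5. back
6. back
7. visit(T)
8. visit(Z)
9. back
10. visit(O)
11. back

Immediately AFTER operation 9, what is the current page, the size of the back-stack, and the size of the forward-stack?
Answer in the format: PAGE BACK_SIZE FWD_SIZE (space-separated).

After 1 (visit(F)): cur=F back=1 fwd=0
After 2 (visit(L)): cur=L back=2 fwd=0
After 3 (back): cur=F back=1 fwd=1
After 4 (visit(E)): cur=E back=2 fwd=0
After 5 (back): cur=F back=1 fwd=1
After 6 (back): cur=HOME back=0 fwd=2
After 7 (visit(T)): cur=T back=1 fwd=0
After 8 (visit(Z)): cur=Z back=2 fwd=0
After 9 (back): cur=T back=1 fwd=1

T 1 1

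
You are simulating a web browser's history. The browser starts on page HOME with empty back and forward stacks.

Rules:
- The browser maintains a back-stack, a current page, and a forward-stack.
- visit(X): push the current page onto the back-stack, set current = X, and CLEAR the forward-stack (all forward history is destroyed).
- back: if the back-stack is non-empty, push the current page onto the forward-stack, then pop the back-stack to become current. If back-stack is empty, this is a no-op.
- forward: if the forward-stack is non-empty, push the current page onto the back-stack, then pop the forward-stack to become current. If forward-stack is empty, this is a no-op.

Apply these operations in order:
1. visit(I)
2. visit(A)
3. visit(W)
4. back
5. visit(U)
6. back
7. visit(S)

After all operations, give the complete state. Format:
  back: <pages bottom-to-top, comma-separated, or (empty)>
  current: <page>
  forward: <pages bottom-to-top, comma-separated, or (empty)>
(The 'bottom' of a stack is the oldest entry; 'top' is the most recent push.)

Answer: back: HOME,I,A
current: S
forward: (empty)

Derivation:
After 1 (visit(I)): cur=I back=1 fwd=0
After 2 (visit(A)): cur=A back=2 fwd=0
After 3 (visit(W)): cur=W back=3 fwd=0
After 4 (back): cur=A back=2 fwd=1
After 5 (visit(U)): cur=U back=3 fwd=0
After 6 (back): cur=A back=2 fwd=1
After 7 (visit(S)): cur=S back=3 fwd=0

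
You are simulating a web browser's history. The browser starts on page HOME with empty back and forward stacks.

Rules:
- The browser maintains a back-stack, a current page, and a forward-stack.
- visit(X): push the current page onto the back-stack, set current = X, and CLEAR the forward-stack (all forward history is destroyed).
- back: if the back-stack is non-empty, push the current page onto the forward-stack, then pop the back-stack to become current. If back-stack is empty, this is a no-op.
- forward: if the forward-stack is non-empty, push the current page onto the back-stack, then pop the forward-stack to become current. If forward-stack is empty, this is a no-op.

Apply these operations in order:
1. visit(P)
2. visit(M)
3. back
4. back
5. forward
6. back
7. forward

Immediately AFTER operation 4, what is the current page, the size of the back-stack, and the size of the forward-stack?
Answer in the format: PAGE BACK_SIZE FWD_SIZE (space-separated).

After 1 (visit(P)): cur=P back=1 fwd=0
After 2 (visit(M)): cur=M back=2 fwd=0
After 3 (back): cur=P back=1 fwd=1
After 4 (back): cur=HOME back=0 fwd=2

HOME 0 2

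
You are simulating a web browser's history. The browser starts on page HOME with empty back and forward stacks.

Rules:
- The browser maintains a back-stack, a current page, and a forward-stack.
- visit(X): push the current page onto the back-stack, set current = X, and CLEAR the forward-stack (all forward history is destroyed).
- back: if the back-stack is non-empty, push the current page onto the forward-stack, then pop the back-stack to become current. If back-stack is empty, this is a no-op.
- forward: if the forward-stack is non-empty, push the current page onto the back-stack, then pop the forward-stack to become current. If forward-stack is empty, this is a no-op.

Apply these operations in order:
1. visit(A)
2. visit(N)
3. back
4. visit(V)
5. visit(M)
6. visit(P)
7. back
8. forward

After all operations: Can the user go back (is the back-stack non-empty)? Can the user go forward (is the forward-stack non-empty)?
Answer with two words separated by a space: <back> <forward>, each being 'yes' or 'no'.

Answer: yes no

Derivation:
After 1 (visit(A)): cur=A back=1 fwd=0
After 2 (visit(N)): cur=N back=2 fwd=0
After 3 (back): cur=A back=1 fwd=1
After 4 (visit(V)): cur=V back=2 fwd=0
After 5 (visit(M)): cur=M back=3 fwd=0
After 6 (visit(P)): cur=P back=4 fwd=0
After 7 (back): cur=M back=3 fwd=1
After 8 (forward): cur=P back=4 fwd=0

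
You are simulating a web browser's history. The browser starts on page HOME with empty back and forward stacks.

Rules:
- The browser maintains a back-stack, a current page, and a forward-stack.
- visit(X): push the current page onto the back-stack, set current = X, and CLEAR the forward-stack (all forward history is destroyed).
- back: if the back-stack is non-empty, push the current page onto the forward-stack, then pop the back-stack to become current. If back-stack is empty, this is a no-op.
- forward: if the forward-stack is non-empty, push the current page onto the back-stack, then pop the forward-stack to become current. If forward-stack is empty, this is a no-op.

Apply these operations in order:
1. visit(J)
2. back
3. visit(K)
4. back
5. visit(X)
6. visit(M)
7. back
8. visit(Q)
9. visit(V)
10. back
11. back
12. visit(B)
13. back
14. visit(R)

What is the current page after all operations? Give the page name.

After 1 (visit(J)): cur=J back=1 fwd=0
After 2 (back): cur=HOME back=0 fwd=1
After 3 (visit(K)): cur=K back=1 fwd=0
After 4 (back): cur=HOME back=0 fwd=1
After 5 (visit(X)): cur=X back=1 fwd=0
After 6 (visit(M)): cur=M back=2 fwd=0
After 7 (back): cur=X back=1 fwd=1
After 8 (visit(Q)): cur=Q back=2 fwd=0
After 9 (visit(V)): cur=V back=3 fwd=0
After 10 (back): cur=Q back=2 fwd=1
After 11 (back): cur=X back=1 fwd=2
After 12 (visit(B)): cur=B back=2 fwd=0
After 13 (back): cur=X back=1 fwd=1
After 14 (visit(R)): cur=R back=2 fwd=0

Answer: R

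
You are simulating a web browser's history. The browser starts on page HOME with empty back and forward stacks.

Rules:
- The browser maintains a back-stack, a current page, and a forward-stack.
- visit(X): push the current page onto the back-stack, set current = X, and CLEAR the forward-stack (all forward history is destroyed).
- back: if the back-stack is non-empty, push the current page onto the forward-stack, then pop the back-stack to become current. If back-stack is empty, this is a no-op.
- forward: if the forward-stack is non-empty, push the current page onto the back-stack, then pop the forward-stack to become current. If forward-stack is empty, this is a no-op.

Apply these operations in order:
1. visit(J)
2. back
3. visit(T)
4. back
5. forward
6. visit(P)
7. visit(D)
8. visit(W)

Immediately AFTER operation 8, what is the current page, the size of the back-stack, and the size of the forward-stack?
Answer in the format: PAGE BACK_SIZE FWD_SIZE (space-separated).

After 1 (visit(J)): cur=J back=1 fwd=0
After 2 (back): cur=HOME back=0 fwd=1
After 3 (visit(T)): cur=T back=1 fwd=0
After 4 (back): cur=HOME back=0 fwd=1
After 5 (forward): cur=T back=1 fwd=0
After 6 (visit(P)): cur=P back=2 fwd=0
After 7 (visit(D)): cur=D back=3 fwd=0
After 8 (visit(W)): cur=W back=4 fwd=0

W 4 0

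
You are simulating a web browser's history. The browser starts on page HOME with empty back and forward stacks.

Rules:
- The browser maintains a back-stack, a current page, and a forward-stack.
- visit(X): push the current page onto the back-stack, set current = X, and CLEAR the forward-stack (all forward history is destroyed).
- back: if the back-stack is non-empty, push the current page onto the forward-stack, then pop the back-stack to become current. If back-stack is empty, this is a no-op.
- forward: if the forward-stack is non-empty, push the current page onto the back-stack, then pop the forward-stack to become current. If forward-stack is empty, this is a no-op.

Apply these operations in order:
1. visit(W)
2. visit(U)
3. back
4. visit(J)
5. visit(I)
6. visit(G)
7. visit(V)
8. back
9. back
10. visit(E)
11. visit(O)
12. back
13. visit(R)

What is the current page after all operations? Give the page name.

After 1 (visit(W)): cur=W back=1 fwd=0
After 2 (visit(U)): cur=U back=2 fwd=0
After 3 (back): cur=W back=1 fwd=1
After 4 (visit(J)): cur=J back=2 fwd=0
After 5 (visit(I)): cur=I back=3 fwd=0
After 6 (visit(G)): cur=G back=4 fwd=0
After 7 (visit(V)): cur=V back=5 fwd=0
After 8 (back): cur=G back=4 fwd=1
After 9 (back): cur=I back=3 fwd=2
After 10 (visit(E)): cur=E back=4 fwd=0
After 11 (visit(O)): cur=O back=5 fwd=0
After 12 (back): cur=E back=4 fwd=1
After 13 (visit(R)): cur=R back=5 fwd=0

Answer: R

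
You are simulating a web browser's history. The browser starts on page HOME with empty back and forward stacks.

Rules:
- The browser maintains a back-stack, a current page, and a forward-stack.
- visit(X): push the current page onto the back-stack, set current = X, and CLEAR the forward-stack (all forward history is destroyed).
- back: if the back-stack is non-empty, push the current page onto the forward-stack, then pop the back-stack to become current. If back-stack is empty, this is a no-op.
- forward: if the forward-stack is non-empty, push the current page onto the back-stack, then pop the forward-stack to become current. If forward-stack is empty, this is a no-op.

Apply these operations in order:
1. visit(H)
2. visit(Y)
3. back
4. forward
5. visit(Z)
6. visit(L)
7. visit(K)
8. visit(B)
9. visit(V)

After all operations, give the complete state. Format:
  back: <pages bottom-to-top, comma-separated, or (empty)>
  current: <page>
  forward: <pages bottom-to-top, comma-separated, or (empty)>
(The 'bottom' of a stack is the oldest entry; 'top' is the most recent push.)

After 1 (visit(H)): cur=H back=1 fwd=0
After 2 (visit(Y)): cur=Y back=2 fwd=0
After 3 (back): cur=H back=1 fwd=1
After 4 (forward): cur=Y back=2 fwd=0
After 5 (visit(Z)): cur=Z back=3 fwd=0
After 6 (visit(L)): cur=L back=4 fwd=0
After 7 (visit(K)): cur=K back=5 fwd=0
After 8 (visit(B)): cur=B back=6 fwd=0
After 9 (visit(V)): cur=V back=7 fwd=0

Answer: back: HOME,H,Y,Z,L,K,B
current: V
forward: (empty)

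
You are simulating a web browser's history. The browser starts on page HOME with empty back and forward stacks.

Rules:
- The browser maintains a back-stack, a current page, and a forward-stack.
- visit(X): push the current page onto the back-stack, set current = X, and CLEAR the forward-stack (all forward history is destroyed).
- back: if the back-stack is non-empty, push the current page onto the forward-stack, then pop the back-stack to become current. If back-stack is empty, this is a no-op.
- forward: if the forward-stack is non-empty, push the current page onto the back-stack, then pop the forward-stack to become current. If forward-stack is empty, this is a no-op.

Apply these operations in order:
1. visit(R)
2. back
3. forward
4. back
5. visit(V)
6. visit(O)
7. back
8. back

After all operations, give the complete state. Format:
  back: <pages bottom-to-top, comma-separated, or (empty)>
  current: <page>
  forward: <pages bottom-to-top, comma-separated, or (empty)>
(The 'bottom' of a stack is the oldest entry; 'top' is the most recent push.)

Answer: back: (empty)
current: HOME
forward: O,V

Derivation:
After 1 (visit(R)): cur=R back=1 fwd=0
After 2 (back): cur=HOME back=0 fwd=1
After 3 (forward): cur=R back=1 fwd=0
After 4 (back): cur=HOME back=0 fwd=1
After 5 (visit(V)): cur=V back=1 fwd=0
After 6 (visit(O)): cur=O back=2 fwd=0
After 7 (back): cur=V back=1 fwd=1
After 8 (back): cur=HOME back=0 fwd=2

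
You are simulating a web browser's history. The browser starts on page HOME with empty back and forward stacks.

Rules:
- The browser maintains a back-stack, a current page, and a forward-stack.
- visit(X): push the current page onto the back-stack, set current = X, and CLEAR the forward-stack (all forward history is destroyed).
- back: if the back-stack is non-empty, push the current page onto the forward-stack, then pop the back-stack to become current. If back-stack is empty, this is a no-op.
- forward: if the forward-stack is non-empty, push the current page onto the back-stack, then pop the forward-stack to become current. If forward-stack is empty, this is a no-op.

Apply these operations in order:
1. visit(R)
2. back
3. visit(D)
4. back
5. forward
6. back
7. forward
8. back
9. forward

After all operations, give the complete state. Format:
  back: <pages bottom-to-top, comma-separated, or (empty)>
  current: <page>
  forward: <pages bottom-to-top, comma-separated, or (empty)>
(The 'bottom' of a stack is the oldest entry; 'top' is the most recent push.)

Answer: back: HOME
current: D
forward: (empty)

Derivation:
After 1 (visit(R)): cur=R back=1 fwd=0
After 2 (back): cur=HOME back=0 fwd=1
After 3 (visit(D)): cur=D back=1 fwd=0
After 4 (back): cur=HOME back=0 fwd=1
After 5 (forward): cur=D back=1 fwd=0
After 6 (back): cur=HOME back=0 fwd=1
After 7 (forward): cur=D back=1 fwd=0
After 8 (back): cur=HOME back=0 fwd=1
After 9 (forward): cur=D back=1 fwd=0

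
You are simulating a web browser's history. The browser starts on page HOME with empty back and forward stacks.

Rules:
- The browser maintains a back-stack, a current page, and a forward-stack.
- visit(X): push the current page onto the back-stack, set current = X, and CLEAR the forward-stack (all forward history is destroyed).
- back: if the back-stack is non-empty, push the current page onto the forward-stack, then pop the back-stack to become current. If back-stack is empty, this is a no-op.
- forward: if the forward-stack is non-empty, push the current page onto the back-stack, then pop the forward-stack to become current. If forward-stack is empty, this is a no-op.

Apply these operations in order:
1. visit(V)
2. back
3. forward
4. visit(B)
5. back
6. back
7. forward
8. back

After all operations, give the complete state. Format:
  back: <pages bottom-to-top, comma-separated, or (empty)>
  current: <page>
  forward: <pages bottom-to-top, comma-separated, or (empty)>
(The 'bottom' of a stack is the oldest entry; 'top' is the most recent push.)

Answer: back: (empty)
current: HOME
forward: B,V

Derivation:
After 1 (visit(V)): cur=V back=1 fwd=0
After 2 (back): cur=HOME back=0 fwd=1
After 3 (forward): cur=V back=1 fwd=0
After 4 (visit(B)): cur=B back=2 fwd=0
After 5 (back): cur=V back=1 fwd=1
After 6 (back): cur=HOME back=0 fwd=2
After 7 (forward): cur=V back=1 fwd=1
After 8 (back): cur=HOME back=0 fwd=2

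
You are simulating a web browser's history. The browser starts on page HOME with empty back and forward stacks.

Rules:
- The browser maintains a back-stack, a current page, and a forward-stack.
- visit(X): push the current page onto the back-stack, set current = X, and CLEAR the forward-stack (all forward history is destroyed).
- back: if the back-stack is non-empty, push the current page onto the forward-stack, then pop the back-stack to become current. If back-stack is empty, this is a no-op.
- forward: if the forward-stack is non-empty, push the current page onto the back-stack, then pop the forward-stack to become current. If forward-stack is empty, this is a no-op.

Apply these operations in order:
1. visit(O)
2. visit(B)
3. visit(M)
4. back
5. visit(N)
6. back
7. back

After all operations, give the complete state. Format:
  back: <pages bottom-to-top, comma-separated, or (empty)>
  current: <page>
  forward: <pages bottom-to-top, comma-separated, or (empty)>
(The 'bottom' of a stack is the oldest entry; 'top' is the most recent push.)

After 1 (visit(O)): cur=O back=1 fwd=0
After 2 (visit(B)): cur=B back=2 fwd=0
After 3 (visit(M)): cur=M back=3 fwd=0
After 4 (back): cur=B back=2 fwd=1
After 5 (visit(N)): cur=N back=3 fwd=0
After 6 (back): cur=B back=2 fwd=1
After 7 (back): cur=O back=1 fwd=2

Answer: back: HOME
current: O
forward: N,B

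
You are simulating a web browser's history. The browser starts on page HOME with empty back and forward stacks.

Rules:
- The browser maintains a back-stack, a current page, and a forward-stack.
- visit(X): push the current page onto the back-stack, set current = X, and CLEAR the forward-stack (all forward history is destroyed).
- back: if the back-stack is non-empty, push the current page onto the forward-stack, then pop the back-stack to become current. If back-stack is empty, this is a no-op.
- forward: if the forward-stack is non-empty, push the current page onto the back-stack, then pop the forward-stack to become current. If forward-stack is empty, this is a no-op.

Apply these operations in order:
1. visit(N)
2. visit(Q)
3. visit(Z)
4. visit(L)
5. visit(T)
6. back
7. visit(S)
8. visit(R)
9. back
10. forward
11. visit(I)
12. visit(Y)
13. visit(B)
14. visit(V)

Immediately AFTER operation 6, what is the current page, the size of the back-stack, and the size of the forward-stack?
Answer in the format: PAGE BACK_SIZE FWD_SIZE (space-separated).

After 1 (visit(N)): cur=N back=1 fwd=0
After 2 (visit(Q)): cur=Q back=2 fwd=0
After 3 (visit(Z)): cur=Z back=3 fwd=0
After 4 (visit(L)): cur=L back=4 fwd=0
After 5 (visit(T)): cur=T back=5 fwd=0
After 6 (back): cur=L back=4 fwd=1

L 4 1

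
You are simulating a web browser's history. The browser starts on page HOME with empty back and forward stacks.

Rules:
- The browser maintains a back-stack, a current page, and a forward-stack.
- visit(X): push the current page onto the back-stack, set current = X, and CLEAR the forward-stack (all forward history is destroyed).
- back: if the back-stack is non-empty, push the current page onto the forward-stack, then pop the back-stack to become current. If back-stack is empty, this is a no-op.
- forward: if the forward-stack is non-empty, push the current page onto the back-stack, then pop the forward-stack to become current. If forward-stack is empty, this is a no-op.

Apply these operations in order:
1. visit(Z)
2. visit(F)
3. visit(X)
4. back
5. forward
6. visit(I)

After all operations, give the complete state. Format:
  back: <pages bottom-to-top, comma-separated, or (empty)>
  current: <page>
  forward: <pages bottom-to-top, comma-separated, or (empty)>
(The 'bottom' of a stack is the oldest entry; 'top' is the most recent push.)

After 1 (visit(Z)): cur=Z back=1 fwd=0
After 2 (visit(F)): cur=F back=2 fwd=0
After 3 (visit(X)): cur=X back=3 fwd=0
After 4 (back): cur=F back=2 fwd=1
After 5 (forward): cur=X back=3 fwd=0
After 6 (visit(I)): cur=I back=4 fwd=0

Answer: back: HOME,Z,F,X
current: I
forward: (empty)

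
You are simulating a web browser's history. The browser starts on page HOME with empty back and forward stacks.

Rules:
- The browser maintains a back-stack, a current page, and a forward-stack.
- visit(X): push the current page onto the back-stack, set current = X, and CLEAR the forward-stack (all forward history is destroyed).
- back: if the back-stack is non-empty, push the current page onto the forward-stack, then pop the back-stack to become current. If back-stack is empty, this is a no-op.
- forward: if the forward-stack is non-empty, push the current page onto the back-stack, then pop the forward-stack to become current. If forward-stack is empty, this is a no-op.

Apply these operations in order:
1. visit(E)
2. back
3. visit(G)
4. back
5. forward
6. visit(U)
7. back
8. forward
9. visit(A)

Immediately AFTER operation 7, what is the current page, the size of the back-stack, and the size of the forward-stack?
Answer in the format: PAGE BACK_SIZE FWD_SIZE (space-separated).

After 1 (visit(E)): cur=E back=1 fwd=0
After 2 (back): cur=HOME back=0 fwd=1
After 3 (visit(G)): cur=G back=1 fwd=0
After 4 (back): cur=HOME back=0 fwd=1
After 5 (forward): cur=G back=1 fwd=0
After 6 (visit(U)): cur=U back=2 fwd=0
After 7 (back): cur=G back=1 fwd=1

G 1 1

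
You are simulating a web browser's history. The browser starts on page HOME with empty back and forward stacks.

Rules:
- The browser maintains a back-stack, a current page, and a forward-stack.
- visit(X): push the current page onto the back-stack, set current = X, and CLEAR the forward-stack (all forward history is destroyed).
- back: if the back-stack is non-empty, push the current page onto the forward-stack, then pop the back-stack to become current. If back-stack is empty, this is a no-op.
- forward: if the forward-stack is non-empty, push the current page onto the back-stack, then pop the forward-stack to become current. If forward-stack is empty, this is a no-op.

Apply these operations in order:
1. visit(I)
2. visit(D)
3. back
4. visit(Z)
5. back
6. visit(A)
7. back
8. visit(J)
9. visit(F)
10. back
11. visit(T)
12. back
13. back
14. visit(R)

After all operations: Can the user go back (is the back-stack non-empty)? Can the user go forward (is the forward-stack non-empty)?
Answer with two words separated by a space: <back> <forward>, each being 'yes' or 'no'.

After 1 (visit(I)): cur=I back=1 fwd=0
After 2 (visit(D)): cur=D back=2 fwd=0
After 3 (back): cur=I back=1 fwd=1
After 4 (visit(Z)): cur=Z back=2 fwd=0
After 5 (back): cur=I back=1 fwd=1
After 6 (visit(A)): cur=A back=2 fwd=0
After 7 (back): cur=I back=1 fwd=1
After 8 (visit(J)): cur=J back=2 fwd=0
After 9 (visit(F)): cur=F back=3 fwd=0
After 10 (back): cur=J back=2 fwd=1
After 11 (visit(T)): cur=T back=3 fwd=0
After 12 (back): cur=J back=2 fwd=1
After 13 (back): cur=I back=1 fwd=2
After 14 (visit(R)): cur=R back=2 fwd=0

Answer: yes no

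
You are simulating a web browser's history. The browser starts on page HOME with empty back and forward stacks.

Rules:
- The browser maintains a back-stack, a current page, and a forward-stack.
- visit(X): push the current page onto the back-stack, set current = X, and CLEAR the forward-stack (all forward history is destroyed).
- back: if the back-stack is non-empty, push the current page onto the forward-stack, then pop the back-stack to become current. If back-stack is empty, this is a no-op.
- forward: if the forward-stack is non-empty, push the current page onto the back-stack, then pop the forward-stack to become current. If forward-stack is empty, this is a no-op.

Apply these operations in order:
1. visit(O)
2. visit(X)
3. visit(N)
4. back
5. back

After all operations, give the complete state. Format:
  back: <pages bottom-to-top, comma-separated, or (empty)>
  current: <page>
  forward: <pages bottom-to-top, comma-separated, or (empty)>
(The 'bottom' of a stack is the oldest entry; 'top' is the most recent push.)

Answer: back: HOME
current: O
forward: N,X

Derivation:
After 1 (visit(O)): cur=O back=1 fwd=0
After 2 (visit(X)): cur=X back=2 fwd=0
After 3 (visit(N)): cur=N back=3 fwd=0
After 4 (back): cur=X back=2 fwd=1
After 5 (back): cur=O back=1 fwd=2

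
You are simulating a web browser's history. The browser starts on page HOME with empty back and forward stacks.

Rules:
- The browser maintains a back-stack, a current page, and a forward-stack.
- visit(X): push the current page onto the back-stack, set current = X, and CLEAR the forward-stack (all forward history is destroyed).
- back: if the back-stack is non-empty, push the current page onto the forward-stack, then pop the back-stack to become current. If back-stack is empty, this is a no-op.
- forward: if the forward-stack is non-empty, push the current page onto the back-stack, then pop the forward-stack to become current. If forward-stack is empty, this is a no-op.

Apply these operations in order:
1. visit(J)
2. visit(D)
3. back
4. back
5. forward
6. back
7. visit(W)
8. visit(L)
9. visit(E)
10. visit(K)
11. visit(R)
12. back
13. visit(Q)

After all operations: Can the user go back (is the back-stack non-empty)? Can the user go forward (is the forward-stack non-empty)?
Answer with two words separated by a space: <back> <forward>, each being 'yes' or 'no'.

Answer: yes no

Derivation:
After 1 (visit(J)): cur=J back=1 fwd=0
After 2 (visit(D)): cur=D back=2 fwd=0
After 3 (back): cur=J back=1 fwd=1
After 4 (back): cur=HOME back=0 fwd=2
After 5 (forward): cur=J back=1 fwd=1
After 6 (back): cur=HOME back=0 fwd=2
After 7 (visit(W)): cur=W back=1 fwd=0
After 8 (visit(L)): cur=L back=2 fwd=0
After 9 (visit(E)): cur=E back=3 fwd=0
After 10 (visit(K)): cur=K back=4 fwd=0
After 11 (visit(R)): cur=R back=5 fwd=0
After 12 (back): cur=K back=4 fwd=1
After 13 (visit(Q)): cur=Q back=5 fwd=0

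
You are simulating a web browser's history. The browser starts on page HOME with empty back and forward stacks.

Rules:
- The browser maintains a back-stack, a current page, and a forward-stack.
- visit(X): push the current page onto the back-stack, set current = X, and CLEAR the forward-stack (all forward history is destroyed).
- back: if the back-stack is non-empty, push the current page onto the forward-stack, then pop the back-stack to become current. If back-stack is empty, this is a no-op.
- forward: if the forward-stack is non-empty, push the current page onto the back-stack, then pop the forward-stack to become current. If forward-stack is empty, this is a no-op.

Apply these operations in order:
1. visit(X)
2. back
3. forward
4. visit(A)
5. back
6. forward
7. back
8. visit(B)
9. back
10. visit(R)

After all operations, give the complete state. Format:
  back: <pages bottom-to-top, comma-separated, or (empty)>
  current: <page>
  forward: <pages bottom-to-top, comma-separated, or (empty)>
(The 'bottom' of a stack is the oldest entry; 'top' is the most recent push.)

Answer: back: HOME,X
current: R
forward: (empty)

Derivation:
After 1 (visit(X)): cur=X back=1 fwd=0
After 2 (back): cur=HOME back=0 fwd=1
After 3 (forward): cur=X back=1 fwd=0
After 4 (visit(A)): cur=A back=2 fwd=0
After 5 (back): cur=X back=1 fwd=1
After 6 (forward): cur=A back=2 fwd=0
After 7 (back): cur=X back=1 fwd=1
After 8 (visit(B)): cur=B back=2 fwd=0
After 9 (back): cur=X back=1 fwd=1
After 10 (visit(R)): cur=R back=2 fwd=0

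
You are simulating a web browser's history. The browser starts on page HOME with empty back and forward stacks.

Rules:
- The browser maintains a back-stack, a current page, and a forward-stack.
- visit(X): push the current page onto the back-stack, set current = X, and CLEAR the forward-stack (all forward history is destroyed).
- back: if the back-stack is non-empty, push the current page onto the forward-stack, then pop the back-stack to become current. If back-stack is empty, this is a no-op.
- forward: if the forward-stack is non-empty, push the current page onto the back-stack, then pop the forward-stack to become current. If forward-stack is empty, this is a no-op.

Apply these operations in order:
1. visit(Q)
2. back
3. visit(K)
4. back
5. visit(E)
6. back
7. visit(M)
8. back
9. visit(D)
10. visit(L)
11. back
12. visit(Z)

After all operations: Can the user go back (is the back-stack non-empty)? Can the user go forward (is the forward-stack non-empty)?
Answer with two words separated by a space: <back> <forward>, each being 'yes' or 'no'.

Answer: yes no

Derivation:
After 1 (visit(Q)): cur=Q back=1 fwd=0
After 2 (back): cur=HOME back=0 fwd=1
After 3 (visit(K)): cur=K back=1 fwd=0
After 4 (back): cur=HOME back=0 fwd=1
After 5 (visit(E)): cur=E back=1 fwd=0
After 6 (back): cur=HOME back=0 fwd=1
After 7 (visit(M)): cur=M back=1 fwd=0
After 8 (back): cur=HOME back=0 fwd=1
After 9 (visit(D)): cur=D back=1 fwd=0
After 10 (visit(L)): cur=L back=2 fwd=0
After 11 (back): cur=D back=1 fwd=1
After 12 (visit(Z)): cur=Z back=2 fwd=0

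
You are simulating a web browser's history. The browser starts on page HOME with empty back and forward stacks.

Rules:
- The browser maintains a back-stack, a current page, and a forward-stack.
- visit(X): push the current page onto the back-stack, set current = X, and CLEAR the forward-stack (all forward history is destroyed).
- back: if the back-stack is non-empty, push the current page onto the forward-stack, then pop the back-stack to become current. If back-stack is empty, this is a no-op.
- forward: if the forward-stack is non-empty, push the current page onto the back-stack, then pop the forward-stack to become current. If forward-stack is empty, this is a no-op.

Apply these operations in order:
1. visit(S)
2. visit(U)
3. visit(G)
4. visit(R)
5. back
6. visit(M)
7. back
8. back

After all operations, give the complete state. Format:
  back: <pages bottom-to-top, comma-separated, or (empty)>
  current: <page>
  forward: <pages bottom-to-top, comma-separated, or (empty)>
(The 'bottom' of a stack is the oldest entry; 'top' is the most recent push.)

After 1 (visit(S)): cur=S back=1 fwd=0
After 2 (visit(U)): cur=U back=2 fwd=0
After 3 (visit(G)): cur=G back=3 fwd=0
After 4 (visit(R)): cur=R back=4 fwd=0
After 5 (back): cur=G back=3 fwd=1
After 6 (visit(M)): cur=M back=4 fwd=0
After 7 (back): cur=G back=3 fwd=1
After 8 (back): cur=U back=2 fwd=2

Answer: back: HOME,S
current: U
forward: M,G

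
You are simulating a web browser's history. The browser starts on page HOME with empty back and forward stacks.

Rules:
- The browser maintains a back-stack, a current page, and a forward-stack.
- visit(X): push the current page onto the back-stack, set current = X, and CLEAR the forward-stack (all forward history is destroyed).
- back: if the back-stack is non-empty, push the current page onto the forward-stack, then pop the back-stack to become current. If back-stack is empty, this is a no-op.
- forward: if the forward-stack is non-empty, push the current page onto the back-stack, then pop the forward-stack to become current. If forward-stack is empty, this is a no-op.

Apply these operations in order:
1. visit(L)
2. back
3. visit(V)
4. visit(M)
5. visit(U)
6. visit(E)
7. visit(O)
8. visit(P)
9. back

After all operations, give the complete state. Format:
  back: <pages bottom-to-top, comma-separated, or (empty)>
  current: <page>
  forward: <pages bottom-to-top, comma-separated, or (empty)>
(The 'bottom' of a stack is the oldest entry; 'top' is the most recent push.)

Answer: back: HOME,V,M,U,E
current: O
forward: P

Derivation:
After 1 (visit(L)): cur=L back=1 fwd=0
After 2 (back): cur=HOME back=0 fwd=1
After 3 (visit(V)): cur=V back=1 fwd=0
After 4 (visit(M)): cur=M back=2 fwd=0
After 5 (visit(U)): cur=U back=3 fwd=0
After 6 (visit(E)): cur=E back=4 fwd=0
After 7 (visit(O)): cur=O back=5 fwd=0
After 8 (visit(P)): cur=P back=6 fwd=0
After 9 (back): cur=O back=5 fwd=1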